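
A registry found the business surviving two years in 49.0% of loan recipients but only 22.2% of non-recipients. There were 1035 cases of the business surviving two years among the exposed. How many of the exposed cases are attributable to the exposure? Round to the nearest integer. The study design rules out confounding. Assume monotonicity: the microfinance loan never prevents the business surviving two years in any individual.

about 566 cases

p₁ = 0.49, p₀ = 0.222.
PN = (p₁ − p₀)/p₁ = (0.49 − 0.222) / 0.49 ≈ 0.54694.
Attributable cases ≈ PN × (exposed cases) = 0.54694 × 1035 ≈ 566.08.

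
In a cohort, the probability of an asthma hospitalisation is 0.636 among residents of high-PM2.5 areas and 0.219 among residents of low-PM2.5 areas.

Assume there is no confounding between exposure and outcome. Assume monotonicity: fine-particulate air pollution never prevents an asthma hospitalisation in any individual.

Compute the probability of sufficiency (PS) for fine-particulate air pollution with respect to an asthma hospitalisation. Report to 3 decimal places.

Let p₁ = 0.636, p₀ = 0.219.
Under exogeneity and monotonicity, PS = (p₁ − p₀) / (1 − p₀).
PS = (0.636 − 0.219) / (1 − 0.219) = 0.417 / 0.781 ≈ 0.5339

PS ≈ 0.534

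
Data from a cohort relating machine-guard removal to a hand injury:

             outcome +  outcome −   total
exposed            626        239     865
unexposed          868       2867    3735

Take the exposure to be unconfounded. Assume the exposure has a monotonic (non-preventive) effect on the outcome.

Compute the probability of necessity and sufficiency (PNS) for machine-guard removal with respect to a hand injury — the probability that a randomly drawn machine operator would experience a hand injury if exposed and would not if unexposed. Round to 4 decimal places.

p₁ = P(outcome | exposed) = 626/865 = 0.7237
p₀ = P(outcome | unexposed) = 868/3735 = 0.2324
Under exogeneity and monotonicity, PNS = p₁ − p₀.
PNS = 0.7237 − 0.2324 = 0.4913

PNS ≈ 0.4913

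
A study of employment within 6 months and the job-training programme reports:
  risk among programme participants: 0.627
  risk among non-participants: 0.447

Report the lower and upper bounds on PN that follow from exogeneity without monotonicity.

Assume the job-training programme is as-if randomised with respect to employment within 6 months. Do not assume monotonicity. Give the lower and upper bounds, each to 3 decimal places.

Let p₁ = 0.627, p₀ = 0.447.
Under exogeneity alone the bounds on PN are max{0,(p₁−p₀)/p₁} ≤ PN ≤ min{1,(1−p₀)/p₁}.
  lower = (p₁ − p₀)/p₁ = 0.18 / 0.627 ≈ 0.2871
  upper = min{1, (1 − p₀)/p₁} = 0.553 / 0.627 ≈ 0.8820

0.287 ≤ PN ≤ 0.882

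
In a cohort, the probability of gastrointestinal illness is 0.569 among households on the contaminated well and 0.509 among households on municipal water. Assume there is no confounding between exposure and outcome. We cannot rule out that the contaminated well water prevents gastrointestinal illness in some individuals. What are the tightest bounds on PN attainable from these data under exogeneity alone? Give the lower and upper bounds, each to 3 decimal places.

0.105 ≤ PN ≤ 0.863

Let p₁ = 0.569, p₀ = 0.509.
Under exogeneity alone the bounds on PN are max{0,(p₁−p₀)/p₁} ≤ PN ≤ min{1,(1−p₀)/p₁}.
  lower = (p₁ − p₀)/p₁ = 0.06 / 0.569 ≈ 0.1054
  upper = min{1, (1 − p₀)/p₁} = 0.491 / 0.569 ≈ 0.8629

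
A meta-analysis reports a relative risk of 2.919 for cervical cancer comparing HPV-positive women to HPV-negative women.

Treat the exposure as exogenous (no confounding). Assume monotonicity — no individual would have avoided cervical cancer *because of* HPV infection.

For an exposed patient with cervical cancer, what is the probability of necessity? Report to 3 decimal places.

Under exogeneity and monotonicity, PN = (RR − 1) / RR = 1 − 1/RR.
PN = (2.919 − 1) / 2.919 = 1.919 / 2.919 ≈ 0.6574

PN ≈ 0.657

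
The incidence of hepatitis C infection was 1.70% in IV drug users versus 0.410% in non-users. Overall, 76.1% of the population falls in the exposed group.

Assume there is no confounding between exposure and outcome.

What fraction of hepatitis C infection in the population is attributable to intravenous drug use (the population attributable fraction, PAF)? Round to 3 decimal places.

p₁ = 0.017, p₀ = 0.0041.
Overall risk P(Y=1) = π·p₁ + (1−π)·p₀ = 0.761×0.017 + 0.239×0.0041 = 0.013917.
Under exogeneity, PAF = [P(Y=1) − p₀] / P(Y=1).
PAF = (0.013917 − 0.0041) / 0.013917 ≈ 0.7054

PAF ≈ 0.705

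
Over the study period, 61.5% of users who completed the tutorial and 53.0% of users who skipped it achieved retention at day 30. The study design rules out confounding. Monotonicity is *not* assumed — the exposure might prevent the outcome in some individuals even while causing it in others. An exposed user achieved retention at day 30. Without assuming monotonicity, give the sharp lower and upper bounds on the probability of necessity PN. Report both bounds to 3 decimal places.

p₁ = 0.615, p₀ = 0.53.
Under exogeneity alone the bounds on PN are max{0,(p₁−p₀)/p₁} ≤ PN ≤ min{1,(1−p₀)/p₁}.
  lower = (p₁ − p₀)/p₁ = 0.085 / 0.615 ≈ 0.1382
  upper = min{1, (1 − p₀)/p₁} = 0.47 / 0.615 ≈ 0.7642

0.138 ≤ PN ≤ 0.764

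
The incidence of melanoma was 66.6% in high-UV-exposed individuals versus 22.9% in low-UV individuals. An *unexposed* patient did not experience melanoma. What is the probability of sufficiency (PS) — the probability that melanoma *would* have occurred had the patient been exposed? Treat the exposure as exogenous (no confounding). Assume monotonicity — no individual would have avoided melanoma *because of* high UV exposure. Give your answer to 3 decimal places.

PS ≈ 0.567

p₁ = 0.666, p₀ = 0.229.
Under exogeneity and monotonicity, PS = (p₁ − p₀) / (1 − p₀).
PS = (0.666 − 0.229) / (1 − 0.229) = 0.437 / 0.771 ≈ 0.5668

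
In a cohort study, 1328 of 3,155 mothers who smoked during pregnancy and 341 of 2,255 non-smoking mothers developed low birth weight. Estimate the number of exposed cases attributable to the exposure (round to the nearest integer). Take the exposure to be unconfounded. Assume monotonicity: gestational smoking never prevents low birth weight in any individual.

p₁ = P(outcome | exposed) = 1328/3155 = 0.42092
p₀ = P(outcome | unexposed) = 341/2255 = 0.15122
PN = (p₁ − p₀)/p₁ = (0.42092 − 0.15122) / 0.42092 ≈ 0.64074.
Attributable cases ≈ PN × (exposed cases) = 0.64074 × 1328 ≈ 850.90.

about 851 cases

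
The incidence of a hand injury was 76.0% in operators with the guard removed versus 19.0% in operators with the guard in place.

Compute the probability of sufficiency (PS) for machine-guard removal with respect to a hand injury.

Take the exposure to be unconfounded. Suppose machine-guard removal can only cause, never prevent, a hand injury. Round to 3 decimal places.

PS ≈ 0.704

p₁ = 0.76, p₀ = 0.19.
Under exogeneity and monotonicity, PS = (p₁ − p₀) / (1 − p₀).
PS = (0.76 − 0.19) / (1 − 0.19) = 0.57 / 0.81 ≈ 0.7037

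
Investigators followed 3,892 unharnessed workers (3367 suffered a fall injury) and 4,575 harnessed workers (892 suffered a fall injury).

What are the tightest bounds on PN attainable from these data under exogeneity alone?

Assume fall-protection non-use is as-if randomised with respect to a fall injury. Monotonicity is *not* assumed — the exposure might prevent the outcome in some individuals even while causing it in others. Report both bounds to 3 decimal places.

0.775 ≤ PN ≤ 0.931

p₁ = P(outcome | exposed) = 3367/3892 = 0.86511
p₀ = P(outcome | unexposed) = 892/4575 = 0.19497
Under exogeneity alone the bounds on PN are max{0,(p₁−p₀)/p₁} ≤ PN ≤ min{1,(1−p₀)/p₁}.
  lower = (p₁ − p₀)/p₁ = 0.67014 / 0.86511 ≈ 0.7746
  upper = min{1, (1 − p₀)/p₁} = 0.80503 / 0.86511 ≈ 0.9306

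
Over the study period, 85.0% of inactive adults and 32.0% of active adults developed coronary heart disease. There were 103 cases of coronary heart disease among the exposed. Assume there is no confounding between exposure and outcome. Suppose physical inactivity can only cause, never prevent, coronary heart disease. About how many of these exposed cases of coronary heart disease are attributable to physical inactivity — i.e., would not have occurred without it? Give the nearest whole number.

about 64 cases

p₁ = 0.85, p₀ = 0.32.
PN = (p₁ − p₀)/p₁ = (0.85 − 0.32) / 0.85 ≈ 0.62353.
Attributable cases ≈ PN × (exposed cases) = 0.62353 × 103 ≈ 64.22.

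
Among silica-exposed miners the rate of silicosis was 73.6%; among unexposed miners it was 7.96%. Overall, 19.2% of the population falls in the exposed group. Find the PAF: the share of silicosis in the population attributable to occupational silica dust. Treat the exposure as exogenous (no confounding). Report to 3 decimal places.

PAF ≈ 0.613

p₁ = 0.736, p₀ = 0.0796.
Overall risk P(Y=1) = π·p₁ + (1−π)·p₀ = 0.192×0.736 + 0.808×0.0796 = 0.20563.
Under exogeneity, PAF = [P(Y=1) − p₀] / P(Y=1).
PAF = (0.20563 − 0.0796) / 0.20563 ≈ 0.6129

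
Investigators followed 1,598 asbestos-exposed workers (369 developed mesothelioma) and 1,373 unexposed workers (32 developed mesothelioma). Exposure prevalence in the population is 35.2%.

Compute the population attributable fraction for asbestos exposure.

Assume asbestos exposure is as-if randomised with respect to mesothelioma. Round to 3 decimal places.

p₁ = P(outcome | exposed) = 369/1598 = 0.23091
p₀ = P(outcome | unexposed) = 32/1373 = 0.023307
Overall risk P(Y=1) = π·p₁ + (1−π)·p₀ = 0.352×0.23091 + 0.648×0.023307 = 0.096384.
Under exogeneity, PAF = [P(Y=1) − p₀] / P(Y=1).
PAF = (0.096384 − 0.023307) / 0.096384 ≈ 0.7582

PAF ≈ 0.758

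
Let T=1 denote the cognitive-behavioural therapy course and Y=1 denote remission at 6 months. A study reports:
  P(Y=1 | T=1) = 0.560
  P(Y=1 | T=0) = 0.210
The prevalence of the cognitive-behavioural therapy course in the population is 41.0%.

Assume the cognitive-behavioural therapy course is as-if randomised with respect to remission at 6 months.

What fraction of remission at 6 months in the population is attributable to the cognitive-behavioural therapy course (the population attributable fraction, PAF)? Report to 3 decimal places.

PAF ≈ 0.406

Let p₁ = 0.56, p₀ = 0.21.
Overall risk P(Y=1) = π·p₁ + (1−π)·p₀ = 0.41×0.56 + 0.59×0.21 = 0.3535.
Under exogeneity, PAF = [P(Y=1) − p₀] / P(Y=1).
PAF = (0.3535 − 0.21) / 0.3535 ≈ 0.4059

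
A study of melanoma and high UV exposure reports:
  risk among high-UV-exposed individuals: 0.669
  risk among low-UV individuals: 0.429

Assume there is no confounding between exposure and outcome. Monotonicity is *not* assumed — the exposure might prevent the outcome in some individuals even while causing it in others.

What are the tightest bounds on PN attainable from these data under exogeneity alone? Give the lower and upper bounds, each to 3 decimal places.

0.359 ≤ PN ≤ 0.854

Let p₁ = 0.669, p₀ = 0.429.
Under exogeneity alone the bounds on PN are max{0,(p₁−p₀)/p₁} ≤ PN ≤ min{1,(1−p₀)/p₁}.
  lower = (p₁ − p₀)/p₁ = 0.24 / 0.669 ≈ 0.3587
  upper = min{1, (1 − p₀)/p₁} = 0.571 / 0.669 ≈ 0.8535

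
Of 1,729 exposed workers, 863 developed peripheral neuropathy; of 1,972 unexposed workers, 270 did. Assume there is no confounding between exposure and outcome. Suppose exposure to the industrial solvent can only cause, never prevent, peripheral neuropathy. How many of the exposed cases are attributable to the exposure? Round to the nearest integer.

p₁ = P(outcome | exposed) = 863/1729 = 0.49913
p₀ = P(outcome | unexposed) = 270/1972 = 0.13692
PN = (p₁ − p₀)/p₁ = (0.49913 − 0.13692) / 0.49913 ≈ 0.72569.
Attributable cases ≈ PN × (exposed cases) = 0.72569 × 863 ≈ 626.27.

about 626 cases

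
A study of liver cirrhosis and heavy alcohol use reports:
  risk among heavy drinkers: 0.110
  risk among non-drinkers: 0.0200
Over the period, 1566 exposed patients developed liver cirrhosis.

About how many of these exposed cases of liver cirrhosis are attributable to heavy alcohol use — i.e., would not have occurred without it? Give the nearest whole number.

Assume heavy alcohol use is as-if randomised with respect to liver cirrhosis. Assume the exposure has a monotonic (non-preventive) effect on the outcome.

Let p₁ = 0.11, p₀ = 0.02.
PN = (p₁ − p₀)/p₁ = (0.11 − 0.02) / 0.11 ≈ 0.81818.
Attributable cases ≈ PN × (exposed cases) = 0.81818 × 1566 ≈ 1281.27.

about 1281 cases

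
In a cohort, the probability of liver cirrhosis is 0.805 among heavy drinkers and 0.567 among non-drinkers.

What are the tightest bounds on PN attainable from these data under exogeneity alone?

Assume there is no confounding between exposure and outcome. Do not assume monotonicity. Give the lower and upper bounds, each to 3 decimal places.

Let p₁ = 0.805, p₀ = 0.567.
Under exogeneity alone the bounds on PN are max{0,(p₁−p₀)/p₁} ≤ PN ≤ min{1,(1−p₀)/p₁}.
  lower = (p₁ − p₀)/p₁ = 0.238 / 0.805 ≈ 0.2957
  upper = min{1, (1 − p₀)/p₁} = 0.433 / 0.805 ≈ 0.5379

0.296 ≤ PN ≤ 0.538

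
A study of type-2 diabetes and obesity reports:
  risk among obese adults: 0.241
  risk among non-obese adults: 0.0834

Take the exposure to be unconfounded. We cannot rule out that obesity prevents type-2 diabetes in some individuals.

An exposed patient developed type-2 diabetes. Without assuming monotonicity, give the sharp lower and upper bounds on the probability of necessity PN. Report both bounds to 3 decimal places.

Let p₁ = 0.241, p₀ = 0.0834.
Under exogeneity alone the bounds on PN are max{0,(p₁−p₀)/p₁} ≤ PN ≤ min{1,(1−p₀)/p₁}.
  lower = (p₁ − p₀)/p₁ = 0.1576 / 0.241 ≈ 0.6539
  upper = min{1, (1 − p₀)/p₁} = 0.9166 / 0.241 ≈ 3.8033 → capped at 1

0.654 ≤ PN ≤ 1.000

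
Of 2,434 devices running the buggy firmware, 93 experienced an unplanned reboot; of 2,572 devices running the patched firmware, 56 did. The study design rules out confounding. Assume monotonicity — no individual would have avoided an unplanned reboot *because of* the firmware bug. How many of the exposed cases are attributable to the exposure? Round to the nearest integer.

about 40 cases

p₁ = P(outcome | exposed) = 93/2434 = 0.038209
p₀ = P(outcome | unexposed) = 56/2572 = 0.021773
PN = (p₁ − p₀)/p₁ = (0.038209 − 0.021773) / 0.038209 ≈ 0.43016.
Attributable cases ≈ PN × (exposed cases) = 0.43016 × 93 ≈ 40.00.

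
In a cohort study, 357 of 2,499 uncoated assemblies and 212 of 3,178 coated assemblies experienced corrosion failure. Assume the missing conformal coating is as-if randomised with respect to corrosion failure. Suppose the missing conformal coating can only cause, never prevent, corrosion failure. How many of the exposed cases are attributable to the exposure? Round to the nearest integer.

p₁ = P(outcome | exposed) = 357/2499 = 0.14286
p₀ = P(outcome | unexposed) = 212/3178 = 0.066709
PN = (p₁ − p₀)/p₁ = (0.14286 − 0.066709) / 0.14286 ≈ 0.53304.
Attributable cases ≈ PN × (exposed cases) = 0.53304 × 357 ≈ 190.30.

about 190 cases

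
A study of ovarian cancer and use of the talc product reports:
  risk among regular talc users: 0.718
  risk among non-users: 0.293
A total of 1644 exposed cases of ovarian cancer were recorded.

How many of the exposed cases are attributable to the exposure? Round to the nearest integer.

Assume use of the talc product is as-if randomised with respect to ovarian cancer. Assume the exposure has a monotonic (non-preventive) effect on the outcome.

about 973 cases

Let p₁ = 0.718, p₀ = 0.293.
PN = (p₁ − p₀)/p₁ = (0.718 − 0.293) / 0.718 ≈ 0.59192.
Attributable cases ≈ PN × (exposed cases) = 0.59192 × 1644 ≈ 973.12.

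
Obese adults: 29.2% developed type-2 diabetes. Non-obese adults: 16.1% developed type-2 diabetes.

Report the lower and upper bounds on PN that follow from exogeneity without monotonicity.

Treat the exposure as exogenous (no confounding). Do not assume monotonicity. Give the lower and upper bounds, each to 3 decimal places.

0.449 ≤ PN ≤ 1.000

p₁ = 0.292, p₀ = 0.161.
Under exogeneity alone the bounds on PN are max{0,(p₁−p₀)/p₁} ≤ PN ≤ min{1,(1−p₀)/p₁}.
  lower = (p₁ − p₀)/p₁ = 0.131 / 0.292 ≈ 0.4486
  upper = min{1, (1 − p₀)/p₁} = 0.839 / 0.292 ≈ 2.8733 → capped at 1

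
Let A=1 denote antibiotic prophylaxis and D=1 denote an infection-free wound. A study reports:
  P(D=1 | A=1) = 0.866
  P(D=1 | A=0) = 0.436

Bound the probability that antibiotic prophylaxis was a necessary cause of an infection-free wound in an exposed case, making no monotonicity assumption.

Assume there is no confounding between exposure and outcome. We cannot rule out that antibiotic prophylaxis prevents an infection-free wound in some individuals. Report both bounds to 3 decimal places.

0.497 ≤ PN ≤ 0.651

Let p₁ = 0.866, p₀ = 0.436.
Under exogeneity alone the bounds on PN are max{0,(p₁−p₀)/p₁} ≤ PN ≤ min{1,(1−p₀)/p₁}.
  lower = (p₁ − p₀)/p₁ = 0.43 / 0.866 ≈ 0.4965
  upper = min{1, (1 − p₀)/p₁} = 0.564 / 0.866 ≈ 0.6513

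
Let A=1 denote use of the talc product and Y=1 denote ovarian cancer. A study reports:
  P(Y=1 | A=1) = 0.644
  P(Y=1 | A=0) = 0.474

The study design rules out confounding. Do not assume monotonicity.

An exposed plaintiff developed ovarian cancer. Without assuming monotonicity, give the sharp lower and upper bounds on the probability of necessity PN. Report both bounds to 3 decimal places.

Let p₁ = 0.644, p₀ = 0.474.
Under exogeneity alone the bounds on PN are max{0,(p₁−p₀)/p₁} ≤ PN ≤ min{1,(1−p₀)/p₁}.
  lower = (p₁ − p₀)/p₁ = 0.17 / 0.644 ≈ 0.2640
  upper = min{1, (1 − p₀)/p₁} = 0.526 / 0.644 ≈ 0.8168

0.264 ≤ PN ≤ 0.817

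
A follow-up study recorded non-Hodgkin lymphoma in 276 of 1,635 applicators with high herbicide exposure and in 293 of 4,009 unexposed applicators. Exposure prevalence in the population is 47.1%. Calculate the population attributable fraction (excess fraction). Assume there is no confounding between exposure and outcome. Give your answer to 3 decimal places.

p₁ = P(outcome | exposed) = 276/1635 = 0.16881
p₀ = P(outcome | unexposed) = 293/4009 = 0.073086
Overall risk P(Y=1) = π·p₁ + (1−π)·p₀ = 0.471×0.16881 + 0.529×0.073086 = 0.11817.
Under exogeneity, PAF = [P(Y=1) − p₀] / P(Y=1).
PAF = (0.11817 − 0.073086) / 0.11817 ≈ 0.3815

PAF ≈ 0.382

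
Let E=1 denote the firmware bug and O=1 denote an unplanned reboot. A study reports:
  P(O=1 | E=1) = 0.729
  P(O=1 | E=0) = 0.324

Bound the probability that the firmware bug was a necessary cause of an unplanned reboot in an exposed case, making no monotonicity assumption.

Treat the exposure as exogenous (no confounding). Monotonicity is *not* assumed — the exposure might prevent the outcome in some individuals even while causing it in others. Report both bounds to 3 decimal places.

0.556 ≤ PN ≤ 0.927

Let p₁ = 0.729, p₀ = 0.324.
Under exogeneity alone the bounds on PN are max{0,(p₁−p₀)/p₁} ≤ PN ≤ min{1,(1−p₀)/p₁}.
  lower = (p₁ − p₀)/p₁ = 0.405 / 0.729 ≈ 0.5556
  upper = min{1, (1 − p₀)/p₁} = 0.676 / 0.729 ≈ 0.9273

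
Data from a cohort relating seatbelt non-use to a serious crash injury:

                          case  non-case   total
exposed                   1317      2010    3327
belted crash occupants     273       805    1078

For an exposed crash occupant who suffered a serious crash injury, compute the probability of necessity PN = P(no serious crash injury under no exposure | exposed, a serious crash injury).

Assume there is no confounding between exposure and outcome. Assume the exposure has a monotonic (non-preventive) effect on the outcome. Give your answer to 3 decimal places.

p₁ = P(outcome | exposed) = 1317/3327 = 0.39585
p₀ = P(outcome | unexposed) = 273/1078 = 0.25325
Under exogeneity and monotonicity, PN = (p₁ − p₀)/p₁.
PN = (0.39585 − 0.25325) / 0.39585 ≈ 0.3602

PN ≈ 0.360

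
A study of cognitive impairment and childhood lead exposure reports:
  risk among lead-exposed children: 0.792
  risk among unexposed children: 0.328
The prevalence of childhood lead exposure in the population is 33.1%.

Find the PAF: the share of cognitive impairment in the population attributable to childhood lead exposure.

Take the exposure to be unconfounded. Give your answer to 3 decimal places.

PAF ≈ 0.319

Let p₁ = 0.792, p₀ = 0.328.
Overall risk P(Y=1) = π·p₁ + (1−π)·p₀ = 0.331×0.792 + 0.669×0.328 = 0.48158.
Under exogeneity, PAF = [P(Y=1) − p₀] / P(Y=1).
PAF = (0.48158 − 0.328) / 0.48158 ≈ 0.3189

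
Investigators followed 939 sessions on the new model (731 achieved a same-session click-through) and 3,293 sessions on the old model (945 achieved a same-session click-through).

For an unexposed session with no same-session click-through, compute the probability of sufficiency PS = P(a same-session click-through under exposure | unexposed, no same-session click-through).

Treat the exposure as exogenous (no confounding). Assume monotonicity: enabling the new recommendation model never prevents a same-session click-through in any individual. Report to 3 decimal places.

p₁ = P(outcome | exposed) = 731/939 = 0.77849
p₀ = P(outcome | unexposed) = 945/3293 = 0.28697
Under exogeneity and monotonicity, PS = (p₁ − p₀) / (1 − p₀).
PS = (0.77849 − 0.28697) / (1 − 0.28697) = 0.49152 / 0.71303 ≈ 0.6893

PS ≈ 0.689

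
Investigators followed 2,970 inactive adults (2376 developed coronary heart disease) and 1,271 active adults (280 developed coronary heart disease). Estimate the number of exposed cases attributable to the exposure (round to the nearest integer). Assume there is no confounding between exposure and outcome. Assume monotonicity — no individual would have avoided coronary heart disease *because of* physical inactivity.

p₁ = P(outcome | exposed) = 2376/2970 = 0.8
p₀ = P(outcome | unexposed) = 280/1271 = 0.2203
PN = (p₁ − p₀)/p₁ = (0.8 − 0.2203) / 0.8 ≈ 0.72463.
Attributable cases ≈ PN × (exposed cases) = 0.72463 × 2376 ≈ 1721.71.

about 1722 cases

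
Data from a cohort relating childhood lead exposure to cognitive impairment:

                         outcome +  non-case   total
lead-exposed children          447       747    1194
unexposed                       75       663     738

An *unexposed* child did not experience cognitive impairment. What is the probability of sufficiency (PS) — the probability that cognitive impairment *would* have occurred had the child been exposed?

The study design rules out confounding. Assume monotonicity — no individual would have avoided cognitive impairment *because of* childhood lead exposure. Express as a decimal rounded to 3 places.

PS ≈ 0.304

p₁ = P(outcome | exposed) = 447/1194 = 0.37437
p₀ = P(outcome | unexposed) = 75/738 = 0.10163
Under exogeneity and monotonicity, PS = (p₁ − p₀) / (1 − p₀).
PS = (0.37437 − 0.10163) / (1 − 0.10163) = 0.27275 / 0.89837 ≈ 0.3036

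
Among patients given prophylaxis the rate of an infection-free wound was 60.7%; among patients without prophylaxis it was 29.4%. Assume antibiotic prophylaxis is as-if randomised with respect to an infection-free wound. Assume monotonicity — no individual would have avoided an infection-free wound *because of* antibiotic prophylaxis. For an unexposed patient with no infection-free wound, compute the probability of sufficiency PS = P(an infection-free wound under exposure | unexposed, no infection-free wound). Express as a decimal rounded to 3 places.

p₁ = 0.607, p₀ = 0.294.
Under exogeneity and monotonicity, PS = (p₁ − p₀) / (1 − p₀).
PS = (0.607 − 0.294) / (1 − 0.294) = 0.313 / 0.706 ≈ 0.4433

PS ≈ 0.443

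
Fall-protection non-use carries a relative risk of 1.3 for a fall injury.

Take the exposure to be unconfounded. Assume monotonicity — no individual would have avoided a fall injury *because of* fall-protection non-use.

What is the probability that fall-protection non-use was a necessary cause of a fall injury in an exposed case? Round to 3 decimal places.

PN ≈ 0.231

Under exogeneity and monotonicity, PN = (RR − 1) / RR = 1 − 1/RR.
PN = (1.3 − 1) / 1.3 = 0.3 / 1.3 ≈ 0.2308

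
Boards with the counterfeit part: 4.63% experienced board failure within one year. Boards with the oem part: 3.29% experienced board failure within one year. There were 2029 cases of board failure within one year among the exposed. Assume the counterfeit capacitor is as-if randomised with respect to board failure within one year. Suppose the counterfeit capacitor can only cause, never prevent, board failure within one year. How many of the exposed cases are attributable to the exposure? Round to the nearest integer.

p₁ = 0.0463, p₀ = 0.0329.
PN = (p₁ − p₀)/p₁ = (0.0463 − 0.0329) / 0.0463 ≈ 0.28942.
Attributable cases ≈ PN × (exposed cases) = 0.28942 × 2029 ≈ 587.23.

about 587 cases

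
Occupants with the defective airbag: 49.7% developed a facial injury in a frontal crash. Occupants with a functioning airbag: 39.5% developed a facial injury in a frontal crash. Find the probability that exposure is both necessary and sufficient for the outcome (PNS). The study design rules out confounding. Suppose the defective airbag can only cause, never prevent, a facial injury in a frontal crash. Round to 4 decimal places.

p₁ = 0.497, p₀ = 0.395.
Under exogeneity and monotonicity, PNS = p₁ − p₀.
PNS = 0.497 − 0.395 = 0.102

PNS ≈ 0.1020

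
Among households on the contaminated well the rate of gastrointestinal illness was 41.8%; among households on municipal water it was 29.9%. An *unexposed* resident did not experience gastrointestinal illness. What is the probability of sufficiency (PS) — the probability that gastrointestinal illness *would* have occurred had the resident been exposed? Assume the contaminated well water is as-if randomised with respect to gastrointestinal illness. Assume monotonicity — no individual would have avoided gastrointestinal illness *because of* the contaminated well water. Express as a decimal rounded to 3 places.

p₁ = 0.418, p₀ = 0.299.
Under exogeneity and monotonicity, PS = (p₁ − p₀) / (1 − p₀).
PS = (0.418 − 0.299) / (1 − 0.299) = 0.119 / 0.701 ≈ 0.1698

PS ≈ 0.170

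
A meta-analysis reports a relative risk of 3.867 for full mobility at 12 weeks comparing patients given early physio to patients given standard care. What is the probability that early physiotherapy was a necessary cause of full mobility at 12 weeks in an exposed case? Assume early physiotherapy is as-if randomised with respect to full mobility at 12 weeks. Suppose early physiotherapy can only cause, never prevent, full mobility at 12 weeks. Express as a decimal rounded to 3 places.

Under exogeneity and monotonicity, PN = (RR − 1) / RR = 1 − 1/RR.
PN = (3.867 − 1) / 3.867 = 2.867 / 3.867 ≈ 0.7414

PN ≈ 0.741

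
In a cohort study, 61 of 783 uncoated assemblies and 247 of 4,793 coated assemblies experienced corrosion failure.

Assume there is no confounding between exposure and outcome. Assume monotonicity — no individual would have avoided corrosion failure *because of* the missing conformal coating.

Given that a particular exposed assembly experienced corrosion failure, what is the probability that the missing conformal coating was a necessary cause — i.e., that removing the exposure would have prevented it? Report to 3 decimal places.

p₁ = P(outcome | exposed) = 61/783 = 0.077905
p₀ = P(outcome | unexposed) = 247/4793 = 0.051533
Under exogeneity and monotonicity, PN = (p₁ − p₀) / p₁.
PN = (0.077905 − 0.051533) / 0.077905 = 0.026372 / 0.077905 ≈ 0.3385

PN ≈ 0.339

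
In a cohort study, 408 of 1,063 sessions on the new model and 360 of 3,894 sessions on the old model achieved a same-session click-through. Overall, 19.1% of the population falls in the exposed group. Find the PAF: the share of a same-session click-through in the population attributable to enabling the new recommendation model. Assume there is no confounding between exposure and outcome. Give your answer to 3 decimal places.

PAF ≈ 0.376

p₁ = P(outcome | exposed) = 408/1063 = 0.38382
p₀ = P(outcome | unexposed) = 360/3894 = 0.09245
Overall risk P(Y=1) = π·p₁ + (1−π)·p₀ = 0.191×0.38382 + 0.809×0.09245 = 0.1481.
Under exogeneity, PAF = [P(Y=1) − p₀] / P(Y=1).
PAF = (0.1481 − 0.09245) / 0.1481 ≈ 0.3758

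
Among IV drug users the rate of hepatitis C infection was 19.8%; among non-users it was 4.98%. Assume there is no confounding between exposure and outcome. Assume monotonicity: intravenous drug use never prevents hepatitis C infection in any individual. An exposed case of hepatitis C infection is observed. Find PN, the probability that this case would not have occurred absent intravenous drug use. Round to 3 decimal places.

PN ≈ 0.748

p₁ = 0.198, p₀ = 0.0498.
Under exogeneity and monotonicity, PN = (p₁ − p₀) / p₁.
PN = (0.198 − 0.0498) / 0.198 = 0.1482 / 0.198 ≈ 0.7485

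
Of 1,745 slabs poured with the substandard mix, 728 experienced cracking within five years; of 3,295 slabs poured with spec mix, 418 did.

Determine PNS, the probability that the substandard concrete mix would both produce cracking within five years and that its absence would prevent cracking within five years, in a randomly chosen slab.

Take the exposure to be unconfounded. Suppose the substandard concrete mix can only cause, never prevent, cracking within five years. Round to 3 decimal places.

p₁ = P(outcome | exposed) = 728/1745 = 0.41719
p₀ = P(outcome | unexposed) = 418/3295 = 0.12686
Under exogeneity and monotonicity, PNS = p₁ − p₀.
PNS = 0.41719 − 0.12686 = 0.29033

PNS ≈ 0.290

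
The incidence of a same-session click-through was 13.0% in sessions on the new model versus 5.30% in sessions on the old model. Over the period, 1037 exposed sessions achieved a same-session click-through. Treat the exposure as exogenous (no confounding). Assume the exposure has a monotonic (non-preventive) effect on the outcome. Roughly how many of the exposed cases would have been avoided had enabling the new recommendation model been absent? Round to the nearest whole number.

p₁ = 0.13, p₀ = 0.053.
PN = (p₁ − p₀)/p₁ = (0.13 − 0.053) / 0.13 ≈ 0.59231.
Attributable cases ≈ PN × (exposed cases) = 0.59231 × 1037 ≈ 614.22.

about 614 cases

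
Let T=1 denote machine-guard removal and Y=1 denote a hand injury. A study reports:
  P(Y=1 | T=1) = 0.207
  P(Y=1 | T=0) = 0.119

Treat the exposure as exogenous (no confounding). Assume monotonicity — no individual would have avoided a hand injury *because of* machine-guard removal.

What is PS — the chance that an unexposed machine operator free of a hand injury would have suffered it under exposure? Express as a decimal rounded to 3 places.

PS ≈ 0.100

Let p₁ = 0.207, p₀ = 0.119.
Under exogeneity and monotonicity, PS = (p₁ − p₀) / (1 − p₀).
PS = (0.207 − 0.119) / (1 − 0.119) = 0.088 / 0.881 ≈ 0.0999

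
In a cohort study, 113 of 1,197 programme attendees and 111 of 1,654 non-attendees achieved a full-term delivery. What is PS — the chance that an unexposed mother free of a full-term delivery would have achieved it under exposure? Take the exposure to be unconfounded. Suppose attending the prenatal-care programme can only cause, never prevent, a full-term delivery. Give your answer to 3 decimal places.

p₁ = P(outcome | exposed) = 113/1197 = 0.094403
p₀ = P(outcome | unexposed) = 111/1654 = 0.06711
Under exogeneity and monotonicity, PS = (p₁ − p₀) / (1 − p₀).
PS = (0.094403 − 0.06711) / (1 − 0.06711) = 0.027293 / 0.93289 ≈ 0.0293

PS ≈ 0.029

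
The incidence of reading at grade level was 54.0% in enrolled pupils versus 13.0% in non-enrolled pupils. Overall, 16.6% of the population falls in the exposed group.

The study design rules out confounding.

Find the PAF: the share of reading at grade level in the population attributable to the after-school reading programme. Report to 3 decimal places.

PAF ≈ 0.344

p₁ = 0.54, p₀ = 0.13.
Overall risk P(Y=1) = π·p₁ + (1−π)·p₀ = 0.166×0.54 + 0.834×0.13 = 0.19806.
Under exogeneity, PAF = [P(Y=1) − p₀] / P(Y=1).
PAF = (0.19806 − 0.13) / 0.19806 ≈ 0.3436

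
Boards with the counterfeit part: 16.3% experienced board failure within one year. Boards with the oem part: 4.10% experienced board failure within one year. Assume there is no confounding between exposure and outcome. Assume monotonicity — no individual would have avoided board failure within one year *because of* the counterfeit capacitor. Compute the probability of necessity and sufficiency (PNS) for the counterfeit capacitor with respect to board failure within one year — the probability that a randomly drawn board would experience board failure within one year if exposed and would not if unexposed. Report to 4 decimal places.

PNS ≈ 0.1220

p₁ = 0.163, p₀ = 0.041.
Under exogeneity and monotonicity, PNS = p₁ − p₀.
PNS = 0.163 − 0.041 = 0.122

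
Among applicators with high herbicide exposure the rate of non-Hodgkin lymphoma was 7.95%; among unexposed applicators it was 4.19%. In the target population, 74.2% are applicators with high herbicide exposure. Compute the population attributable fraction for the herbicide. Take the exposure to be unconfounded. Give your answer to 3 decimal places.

p₁ = 0.0795, p₀ = 0.0419.
Overall risk P(Y=1) = π·p₁ + (1−π)·p₀ = 0.742×0.0795 + 0.258×0.0419 = 0.069799.
Under exogeneity, PAF = [P(Y=1) − p₀] / P(Y=1).
PAF = (0.069799 − 0.0419) / 0.069799 ≈ 0.3997

PAF ≈ 0.400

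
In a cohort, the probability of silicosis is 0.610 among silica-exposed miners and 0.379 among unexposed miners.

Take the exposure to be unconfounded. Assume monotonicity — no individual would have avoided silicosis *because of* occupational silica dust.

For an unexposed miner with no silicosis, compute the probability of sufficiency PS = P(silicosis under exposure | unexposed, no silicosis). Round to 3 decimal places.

PS ≈ 0.372

Let p₁ = 0.61, p₀ = 0.379.
Under exogeneity and monotonicity, PS = (p₁ − p₀) / (1 − p₀).
PS = (0.61 − 0.379) / (1 − 0.379) = 0.231 / 0.621 ≈ 0.3720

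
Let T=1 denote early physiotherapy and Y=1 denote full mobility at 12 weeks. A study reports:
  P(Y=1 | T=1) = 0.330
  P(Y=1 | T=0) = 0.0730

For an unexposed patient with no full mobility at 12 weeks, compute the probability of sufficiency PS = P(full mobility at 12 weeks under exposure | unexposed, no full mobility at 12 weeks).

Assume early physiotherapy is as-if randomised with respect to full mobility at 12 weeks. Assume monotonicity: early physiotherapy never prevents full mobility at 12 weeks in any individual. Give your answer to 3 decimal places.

PS ≈ 0.277

Let p₁ = 0.33, p₀ = 0.073.
Under exogeneity and monotonicity, PS = (p₁ − p₀) / (1 − p₀).
PS = (0.33 − 0.073) / (1 − 0.073) = 0.257 / 0.927 ≈ 0.2772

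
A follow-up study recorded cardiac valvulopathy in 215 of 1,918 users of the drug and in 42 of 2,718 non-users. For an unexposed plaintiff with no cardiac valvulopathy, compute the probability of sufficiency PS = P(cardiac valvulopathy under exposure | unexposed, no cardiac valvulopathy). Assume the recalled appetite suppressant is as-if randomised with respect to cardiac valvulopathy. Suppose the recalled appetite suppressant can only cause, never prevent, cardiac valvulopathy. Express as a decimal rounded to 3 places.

p₁ = P(outcome | exposed) = 215/1918 = 0.1121
p₀ = P(outcome | unexposed) = 42/2718 = 0.015453
Under exogeneity and monotonicity, PS = (p₁ − p₀) / (1 − p₀).
PS = (0.1121 − 0.015453) / (1 − 0.015453) = 0.096643 / 0.98455 ≈ 0.0982

PS ≈ 0.098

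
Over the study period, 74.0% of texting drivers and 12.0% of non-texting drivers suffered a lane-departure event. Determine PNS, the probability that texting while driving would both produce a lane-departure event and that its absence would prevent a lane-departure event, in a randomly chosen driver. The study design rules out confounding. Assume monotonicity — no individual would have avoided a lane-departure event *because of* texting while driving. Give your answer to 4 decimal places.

PNS ≈ 0.6200

p₁ = 0.74, p₀ = 0.12.
Under exogeneity and monotonicity, PNS = p₁ − p₀.
PNS = 0.74 − 0.12 = 0.62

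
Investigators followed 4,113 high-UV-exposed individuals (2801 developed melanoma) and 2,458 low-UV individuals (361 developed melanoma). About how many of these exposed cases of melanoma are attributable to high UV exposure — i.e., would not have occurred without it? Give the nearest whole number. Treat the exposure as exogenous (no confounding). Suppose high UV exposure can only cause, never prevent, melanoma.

about 2197 cases

p₁ = P(outcome | exposed) = 2801/4113 = 0.68101
p₀ = P(outcome | unexposed) = 361/2458 = 0.14687
PN = (p₁ − p₀)/p₁ = (0.68101 − 0.14687) / 0.68101 ≈ 0.78434.
Attributable cases ≈ PN × (exposed cases) = 0.78434 × 2801 ≈ 2196.93.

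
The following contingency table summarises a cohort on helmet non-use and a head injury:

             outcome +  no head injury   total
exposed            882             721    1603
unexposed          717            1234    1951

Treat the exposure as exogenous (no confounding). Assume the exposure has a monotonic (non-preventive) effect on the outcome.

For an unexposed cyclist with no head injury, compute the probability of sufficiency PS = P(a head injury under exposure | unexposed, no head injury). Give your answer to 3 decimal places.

PS ≈ 0.289

p₁ = P(outcome | exposed) = 882/1603 = 0.55022
p₀ = P(outcome | unexposed) = 717/1951 = 0.3675
Under exogeneity and monotonicity, PS = (p₁ − p₀)/(1 − p₀).
PS = (0.55022 − 0.3675) / 0.6325 ≈ 0.2889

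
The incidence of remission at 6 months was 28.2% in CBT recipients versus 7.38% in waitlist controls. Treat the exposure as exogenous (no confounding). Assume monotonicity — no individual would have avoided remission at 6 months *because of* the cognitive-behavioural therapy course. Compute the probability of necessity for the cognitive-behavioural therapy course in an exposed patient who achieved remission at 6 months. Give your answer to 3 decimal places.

PN ≈ 0.738

p₁ = 0.282, p₀ = 0.0738.
Under exogeneity and monotonicity, PN = (p₁ − p₀) / p₁.
PN = (0.282 − 0.0738) / 0.282 = 0.2082 / 0.282 ≈ 0.7383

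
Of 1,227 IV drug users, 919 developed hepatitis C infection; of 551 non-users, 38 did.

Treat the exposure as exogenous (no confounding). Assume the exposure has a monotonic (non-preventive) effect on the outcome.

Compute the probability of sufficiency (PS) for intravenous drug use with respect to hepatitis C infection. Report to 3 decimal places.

PS ≈ 0.730

p₁ = P(outcome | exposed) = 919/1227 = 0.74898
p₀ = P(outcome | unexposed) = 38/551 = 0.068966
Under exogeneity and monotonicity, PS = (p₁ − p₀) / (1 − p₀).
PS = (0.74898 − 0.068966) / (1 − 0.068966) = 0.68002 / 0.93103 ≈ 0.7304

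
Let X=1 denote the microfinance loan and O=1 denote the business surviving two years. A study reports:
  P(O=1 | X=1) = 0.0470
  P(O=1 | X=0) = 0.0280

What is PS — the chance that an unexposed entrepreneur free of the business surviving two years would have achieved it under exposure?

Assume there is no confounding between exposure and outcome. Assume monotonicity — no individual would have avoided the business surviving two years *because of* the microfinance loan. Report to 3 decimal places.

Let p₁ = 0.047, p₀ = 0.028.
Under exogeneity and monotonicity, PS = (p₁ − p₀) / (1 − p₀).
PS = (0.047 − 0.028) / (1 − 0.028) = 0.019 / 0.972 ≈ 0.0195

PS ≈ 0.020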